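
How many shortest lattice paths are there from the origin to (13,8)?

203490

Each path is a sequence of 21 steps with 13 rights: C(21,13) = 203490.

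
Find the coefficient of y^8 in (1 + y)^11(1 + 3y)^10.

Coefficient of y^8 = Σ_{j} C(11,j)·1^j·C(10,8-j)·3^(8-j) for j from 0 to 8.
= 295245 + 2886840 + 8419950 + 10103940 + 5613300 + 1496880 + 187110 + 9900 + 165 = 29013330.

29013330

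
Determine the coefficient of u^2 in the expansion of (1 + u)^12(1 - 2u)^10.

Coefficient of u^2 = Σ_{j} C(12,j)·1^j·C(10,2-j)·(-2)^(2-j) for j from 0 to 2.
= 180 + (-240) + 66 = 6.

6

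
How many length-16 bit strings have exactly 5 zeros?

Choose the 5 positions: C(16,5) = 4368.

4368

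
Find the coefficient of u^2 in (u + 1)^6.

15

The general term is C(6,j)·(u)^j·(1)^(6-j); the u^2 term has j = 2.
C(6,2) = 15.
Coefficient = C(6,2) = 15.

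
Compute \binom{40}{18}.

113380261800

C(40,18) = (40·39·38·37·36·35·34·33·32·31·30·29·28·27·26·25·24·23) / 18! = 725902806896876799590400000 / 6402373705728000 = 113380261800.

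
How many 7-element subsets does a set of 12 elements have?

792

C(12,7) = C(12,5) by symmetry.
C(12,5) = (12·11·10·9·8) / 5! = 95040 / 120 = 792.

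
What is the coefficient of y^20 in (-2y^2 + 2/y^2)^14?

1490944

General term: C(14,j)·(-2y^2)^j·(2/y^2)^(14-j), with y-exponent 2j − 2(14−j) = 4j − 28.
Set 4j − 28 = 20: j = 12.
C(14,12) = 91; (-2)^12 = 4096; 2^2 = 4.
Coefficient = 91 · 4096 · 4 = 1490944.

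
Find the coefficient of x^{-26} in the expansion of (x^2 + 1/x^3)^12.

66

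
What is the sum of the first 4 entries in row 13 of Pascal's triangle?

378

1 + 13 + 78 + 286 = 378.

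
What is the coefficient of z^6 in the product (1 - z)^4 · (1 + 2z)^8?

-336

Coefficient of z^6 = Σ_{j} C(4,j)·(-1)^j·C(8,6-j)·2^(6-j) for j from 0 to 4.
= 1792 + (-7168) + 6720 + (-1792) + 112 = -336.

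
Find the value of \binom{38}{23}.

C(38,23) = C(38,15) by symmetry.
C(38,15) = (38·37·36·35·34·33·32·31·30·29·28·27·26·25·24) / 15! = 20231404874494894080000 / 1307674368000 = 15471286560.

15471286560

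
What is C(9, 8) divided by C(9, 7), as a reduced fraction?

1/4

C(n,k+1)/C(n,k) = (n−k)/(k+1) = (9−7)/(7+1) = 2/8 = 1/4.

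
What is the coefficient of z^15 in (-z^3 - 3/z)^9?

-2268

General term: C(9,j)·(-z^3)^j·(-3/z)^(9-j), with z-exponent 3j − 1(9−j) = 4j − 9.
Set 4j − 9 = 15: j = 6.
C(9,6) = 84; (-1)^6 = 1; (-3)^3 = -27.
Coefficient = 84 · 1 · (-27) = -2268.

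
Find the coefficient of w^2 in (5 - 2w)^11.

429687500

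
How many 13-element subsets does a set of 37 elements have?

C(37,13) = (37·36·35·34·33·32·31·30·29·28·27·26·25) / 13! = 22183557976419840000 / 6227020800 = 3562467300.

3562467300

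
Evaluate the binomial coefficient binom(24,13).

C(24,13) = C(24,11) by symmetry.
C(24,11) = (24·23·22·21·20·19·18·17·16·15·14) / 11! = 99638080819200 / 39916800 = 2496144.

2496144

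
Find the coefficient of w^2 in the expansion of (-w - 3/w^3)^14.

9828

General term: C(14,j)·(-w)^j·(-3/w^3)^(14-j), with w-exponent 1j − 3(14−j) = 4j − 42.
Set 4j − 42 = 2: j = 11.
C(14,11) = 364; (-1)^11 = -1; (-3)^3 = -27.
Coefficient = 364 · (-1) · (-27) = 9828.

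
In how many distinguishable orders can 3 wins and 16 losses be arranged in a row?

Choose positions for the wins: C(19,3) = 969.

969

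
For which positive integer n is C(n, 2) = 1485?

n(n−1)/2 = 1485 ⇒ n(n−1) = 2970. Since 55·54 = 2970, n = 55.

55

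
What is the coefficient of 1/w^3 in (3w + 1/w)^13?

312741

General term: C(13,j)·(3w)^j·(1/w)^(13-j), with w-exponent 1j − 1(13−j) = 2j − 13.
Set 2j − 13 = -3: j = 5.
C(13,5) = 1287; 3^5 = 243; 1^8 = 1.
Coefficient = 1287 · 243 · 1 = 312741.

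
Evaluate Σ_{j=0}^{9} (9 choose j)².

48620

By Vandermonde's identity, Σ C(9,j)² = C(18,9) = 48620.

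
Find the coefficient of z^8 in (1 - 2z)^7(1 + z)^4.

Coefficient of z^8 = Σ_{j} C(7,j)·(-2)^j·C(4,8-j)·1^(8-j) for j from 4 to 7.
= 560 + (-2688) + 2688 + (-512) = 48.

48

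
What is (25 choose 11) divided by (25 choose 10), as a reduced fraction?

15/11

C(n,k+1)/C(n,k) = (n−k)/(k+1) = (25−10)/(10+1) = 15/11.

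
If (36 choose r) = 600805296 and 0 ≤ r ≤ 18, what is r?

C(36,r) increases on 0 ≤ r ≤ 18. C(36,10) = 254186856 and C(36,11) = 600805296, so r = 11.

11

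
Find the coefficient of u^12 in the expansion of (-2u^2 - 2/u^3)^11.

General term: C(11,j)·(-2u^2)^j·(-2/u^3)^(11-j), with u-exponent 2j − 3(11−j) = 5j − 33.
Set 5j − 33 = 12: j = 9.
C(11,9) = 55; (-2)^9 = -512; (-2)^2 = 4.
Coefficient = 55 · (-512) · 4 = -112640.

-112640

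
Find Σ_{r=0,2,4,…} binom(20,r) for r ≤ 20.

524288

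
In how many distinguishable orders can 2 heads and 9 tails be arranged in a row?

55

Choose positions for the heads: C(11,2) = 55.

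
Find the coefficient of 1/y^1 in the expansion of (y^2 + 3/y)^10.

262440

General term: C(10,j)·(y^2)^j·(3/y)^(10-j), with y-exponent 2j − 1(10−j) = 3j − 10.
Set 3j − 10 = -1: j = 3.
C(10,3) = 120; 1^3 = 1; 3^7 = 2187.
Coefficient = 120 · 1 · 2187 = 262440.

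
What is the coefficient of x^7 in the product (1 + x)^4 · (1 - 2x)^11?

7128

Coefficient of x^7 = Σ_{j} C(4,j)·1^j·C(11,7-j)·(-2)^(7-j) for j from 0 to 4.
= (-42240) + 118272 + (-88704) + 21120 + (-1320) = 7128.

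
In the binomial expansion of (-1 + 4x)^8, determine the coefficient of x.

-32

The general term is C(8,j)·(-1)^j·(4x)^(8-j); the x^1 term has j = 7.
C(8,7) = 8.
Coefficient = C(8,7) · (-1)^7 · 4^1 = 8 · (-1) · 4 = -32.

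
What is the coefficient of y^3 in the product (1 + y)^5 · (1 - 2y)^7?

10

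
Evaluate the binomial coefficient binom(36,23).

2310789600

C(36,23) = C(36,13) by symmetry.
C(36,13) = (36·35·34·33·32·31·30·29·28·27·26·25·24) / 13! = 14389334903623680000 / 6227020800 = 2310789600.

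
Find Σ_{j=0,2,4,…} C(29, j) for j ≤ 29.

268435456

Even-j terms of row 29 sum to 2^28 = 268435456.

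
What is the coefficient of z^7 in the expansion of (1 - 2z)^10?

-15360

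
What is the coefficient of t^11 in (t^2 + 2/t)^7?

14

General term: C(7,j)·(t^2)^j·(2/t)^(7-j), with t-exponent 2j − 1(7−j) = 3j − 7.
Set 3j − 7 = 11: j = 6.
C(7,6) = 7; 1^6 = 1; 2^1 = 2.
Coefficient = 7 · 1 · 2 = 14.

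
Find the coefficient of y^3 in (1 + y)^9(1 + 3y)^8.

Coefficient of y^3 = Σ_{j} C(9,j)·1^j·C(8,3-j)·3^(3-j) for j from 0 to 3.
= 1512 + 2268 + 864 + 84 = 4728.

4728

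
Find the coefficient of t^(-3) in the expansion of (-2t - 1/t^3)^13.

-366080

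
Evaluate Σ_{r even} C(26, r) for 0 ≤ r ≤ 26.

Half of (1+1)^26 + (1−1)^26 gives the even-index sum: 2^25 = 33554432.

33554432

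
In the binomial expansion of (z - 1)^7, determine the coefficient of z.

7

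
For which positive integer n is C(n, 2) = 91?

n(n−1)/2 = 91 ⇒ n(n−1) = 182. Since 14·13 = 182, n = 14.

14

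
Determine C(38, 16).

C(38,16) = (38·37·36·35·34·33·32·31·30·29·28·27·26·25·24·23) / 16! = 465322312113382563840000 / 20922789888000 = 22239974430.

22239974430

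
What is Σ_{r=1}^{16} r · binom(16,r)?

524288

Differentiating (1+x)^16 and setting x=1: Σ r·C(16,r) = 16·2^15 = 524288.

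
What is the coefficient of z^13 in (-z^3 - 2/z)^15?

-1647360

General term: C(15,j)·(-z^3)^j·(-2/z)^(15-j), with z-exponent 3j − 1(15−j) = 4j − 15.
Set 4j − 15 = 13: j = 7.
C(15,7) = 6435; (-1)^7 = -1; (-2)^8 = 256.
Coefficient = 6435 · (-1) · 256 = -1647360.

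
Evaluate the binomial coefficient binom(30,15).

C(30,15) = (30·29·28·27·26·25·24·23·22·21·20·19·18·17·16) / 15! = 202843204931727360000 / 1307674368000 = 155117520.

155117520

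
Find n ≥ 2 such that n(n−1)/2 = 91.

14

n(n−1)/2 = 91 ⇒ n(n−1) = 182. Since 14·13 = 182, n = 14.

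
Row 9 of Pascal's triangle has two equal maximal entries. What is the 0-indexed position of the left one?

For odd n = 9, C(9,r) peaks at r = (n−1)/2 and (n+1)/2; the smaller is 4.

4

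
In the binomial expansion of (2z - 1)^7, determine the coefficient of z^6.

-448

The general term is C(7,j)·(2z)^j·(-1)^(7-j); the z^6 term has j = 6.
C(7,6) = 7.
Coefficient = C(7,6) · 2^6 · (-1)^1 = 7 · 64 · (-1) = -448.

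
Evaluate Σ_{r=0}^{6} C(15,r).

9949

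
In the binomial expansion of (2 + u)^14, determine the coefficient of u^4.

1025024

The general term is C(14,j)·(2)^j·(u)^(14-j); the u^4 term has j = 10.
C(14,10) = 1001.
Coefficient = C(14,10) · 2^10 = 1001 · 1024 = 1025024.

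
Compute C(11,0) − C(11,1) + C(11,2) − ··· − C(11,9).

-10

The partial alternating sum Σ_{k=0}^{9} (−1)^k C(11,k) = (−1)^9 C(10,9) = -10.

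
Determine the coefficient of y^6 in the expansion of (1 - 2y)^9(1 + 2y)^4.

Coefficient of y^6 = Σ_{j} C(9,j)·(-2)^j·C(4,6-j)·2^(6-j) for j from 2 to 6.
= 2304 + (-21504) + 48384 + (-32256) + 5376 = 2304.

2304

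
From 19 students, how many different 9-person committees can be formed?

This is C(19,9) = 92378.

92378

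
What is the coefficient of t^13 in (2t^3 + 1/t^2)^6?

192

General term: C(6,j)·(2t^3)^j·(1/t^2)^(6-j), with t-exponent 3j − 2(6−j) = 5j − 12.
Set 5j − 12 = 13: j = 5.
C(6,5) = 6; 2^5 = 32; 1^1 = 1.
Coefficient = 6 · 32 · 1 = 192.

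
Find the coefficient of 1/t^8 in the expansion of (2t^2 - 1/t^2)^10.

General term: C(10,j)·(2t^2)^j·(-1/t^2)^(10-j), with t-exponent 2j − 2(10−j) = 4j − 20.
Set 4j − 20 = -8: j = 3.
C(10,3) = 120; 2^3 = 8; (-1)^7 = -1.
Coefficient = 120 · 8 · (-1) = -960.

-960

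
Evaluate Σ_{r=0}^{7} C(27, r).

1 + 27 + 351 + 2925 + 17550 + 80730 + 296010 + 888030 = 1285624.

1285624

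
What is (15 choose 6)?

C(15,6) = (15·14·13·12·11·10) / 6! = 3603600 / 720 = 5005.

5005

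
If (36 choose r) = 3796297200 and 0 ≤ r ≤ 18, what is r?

14

C(36,r) increases on 0 ≤ r ≤ 18. C(36,13) = 2310789600 and C(36,14) = 3796297200, so r = 14.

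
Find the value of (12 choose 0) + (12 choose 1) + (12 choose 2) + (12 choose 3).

1 + 12 + 66 + 220 = 299.

299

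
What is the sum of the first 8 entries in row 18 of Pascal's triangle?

63004

1 + 18 + 153 + 816 + 3060 + 8568 + 18564 + 31824 = 63004.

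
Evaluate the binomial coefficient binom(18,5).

8568

C(18,5) = (18·17·16·15·14) / 5! = 1028160 / 120 = 8568.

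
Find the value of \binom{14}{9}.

2002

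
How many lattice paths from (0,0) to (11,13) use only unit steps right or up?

Each path is a sequence of 24 steps with 11 rights: C(24,11) = 2496144.

2496144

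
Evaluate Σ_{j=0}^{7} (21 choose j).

1 + 21 + 210 + 1330 + 5985 + 20349 + 54264 + 116280 = 198440.

198440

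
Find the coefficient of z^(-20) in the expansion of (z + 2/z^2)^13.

General term: C(13,j)·(z)^j·(2/z^2)^(13-j), with z-exponent 1j − 2(13−j) = 3j − 26.
Set 3j − 26 = -20: j = 2.
C(13,2) = 78; 1^2 = 1; 2^11 = 2048.
Coefficient = 78 · 1 · 2048 = 159744.

159744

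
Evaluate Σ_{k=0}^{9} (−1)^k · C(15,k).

The partial alternating sum Σ_{k=0}^{9} (−1)^k C(15,k) = (−1)^9 C(14,9) = -2002.

-2002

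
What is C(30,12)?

86493225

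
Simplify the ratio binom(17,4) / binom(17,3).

7/2

C(n,k+1)/C(n,k) = (n−k)/(k+1) = (17−3)/(3+1) = 14/4 = 7/2.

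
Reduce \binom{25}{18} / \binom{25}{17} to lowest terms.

C(n,k+1)/C(n,k) = (n−k)/(k+1) = (25−17)/(17+1) = 8/18 = 4/9.

4/9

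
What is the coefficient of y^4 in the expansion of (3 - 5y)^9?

The general term is C(9,j)·(3)^j·(-5y)^(9-j); the y^4 term has j = 5.
C(9,5) = 126.
Coefficient = C(9,5) · 3^5 · (-5)^4 = 126 · 243 · 625 = 19136250.

19136250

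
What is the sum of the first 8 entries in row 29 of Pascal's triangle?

2182396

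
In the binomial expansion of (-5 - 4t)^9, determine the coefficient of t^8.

-2949120

The general term is C(9,j)·(-5)^j·(-4t)^(9-j); the t^8 term has j = 1.
C(9,1) = 9.
Coefficient = C(9,1) · (-5)^1 · (-4)^8 = 9 · (-5) · 65536 = -2949120.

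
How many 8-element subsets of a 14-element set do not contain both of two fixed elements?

2079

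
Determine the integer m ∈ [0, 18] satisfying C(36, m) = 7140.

C(36,m) increases on 0 ≤ m ≤ 18. C(36,2) = 630 and C(36,3) = 7140, so m = 3.

3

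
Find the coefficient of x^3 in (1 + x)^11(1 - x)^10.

-10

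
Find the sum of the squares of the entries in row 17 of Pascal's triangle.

By Vandermonde's identity, Σ C(17,i)² = C(34,17) = 2333606220.

2333606220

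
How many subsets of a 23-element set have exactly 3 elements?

1771

Choose the 3 positions: C(23,3) = 1771.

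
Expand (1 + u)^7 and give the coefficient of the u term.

7

The general term is C(7,j)·(1)^j·(u)^(7-j); the u^1 term has j = 6.
C(7,6) = 7.
Coefficient = C(7,6) = 7.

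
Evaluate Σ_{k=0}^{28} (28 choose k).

268435456

Setting x = 1 in (1+x)^28 gives Σ C(28,k) = 2^28 = 268435456.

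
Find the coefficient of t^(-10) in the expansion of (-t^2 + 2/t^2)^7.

-448

General term: C(7,j)·(-t^2)^j·(2/t^2)^(7-j), with t-exponent 2j − 2(7−j) = 4j − 14.
Set 4j − 14 = -10: j = 1.
C(7,1) = 7; (-1)^1 = -1; 2^6 = 64.
Coefficient = 7 · (-1) · 64 = -448.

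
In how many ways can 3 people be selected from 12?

220

This is C(12,3) = 220.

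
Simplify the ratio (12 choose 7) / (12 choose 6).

C(n,k+1)/C(n,k) = (n−k)/(k+1) = (12−6)/(6+1) = 6/7.

6/7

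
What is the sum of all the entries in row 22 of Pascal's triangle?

4194304

The entries of row 22 sum to 2^22 = 4194304.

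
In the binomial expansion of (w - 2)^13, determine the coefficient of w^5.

The general term is C(13,j)·(w)^j·(-2)^(13-j); the w^5 term has j = 5.
C(13,5) = 1287.
Coefficient = C(13,5) · (-2)^8 = 1287 · 256 = 329472.

329472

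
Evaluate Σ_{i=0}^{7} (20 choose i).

137980

1 + 20 + 190 + 1140 + 4845 + 15504 + 38760 + 77520 = 137980.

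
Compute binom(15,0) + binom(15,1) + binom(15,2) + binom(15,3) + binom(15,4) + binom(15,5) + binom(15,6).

9949

1 + 15 + 105 + 455 + 1365 + 3003 + 5005 = 9949.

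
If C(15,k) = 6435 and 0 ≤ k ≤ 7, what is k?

7

C(15,k) increases on 0 ≤ k ≤ 7. C(15,6) = 5005 and C(15,7) = 6435, so k = 7.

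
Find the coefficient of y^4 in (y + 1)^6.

15

The general term is C(6,j)·(y)^j·(1)^(6-j); the y^4 term has j = 4.
C(6,4) = 15.
Coefficient = C(6,4) = 15.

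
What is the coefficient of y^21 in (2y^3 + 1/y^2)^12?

112640

General term: C(12,j)·(2y^3)^j·(1/y^2)^(12-j), with y-exponent 3j − 2(12−j) = 5j − 24.
Set 5j − 24 = 21: j = 9.
C(12,9) = 220; 2^9 = 512; 1^3 = 1.
Coefficient = 220 · 512 · 1 = 112640.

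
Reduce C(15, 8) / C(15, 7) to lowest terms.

C(n,k+1)/C(n,k) = (n−k)/(k+1) = (15−7)/(7+1) = 8/8 = 1.

1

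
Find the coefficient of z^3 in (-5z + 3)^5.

-11250

The general term is C(5,j)·(-5z)^j·(3)^(5-j); the z^3 term has j = 3.
C(5,3) = 10.
Coefficient = C(5,3) · (-5)^3 · 3^2 = 10 · (-125) · 9 = -11250.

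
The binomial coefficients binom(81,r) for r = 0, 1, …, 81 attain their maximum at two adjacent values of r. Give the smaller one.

40

For odd n = 81, C(81,r) peaks at r = (n−1)/2 and (n+1)/2; the smaller is 40.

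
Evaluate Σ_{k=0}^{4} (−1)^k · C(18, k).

2380

The partial alternating sum Σ_{k=0}^{4} (−1)^k C(18,k) = (−1)^4 C(17,4) = 2380.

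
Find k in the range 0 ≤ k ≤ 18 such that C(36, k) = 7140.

C(36,k) increases on 0 ≤ k ≤ 18. C(36,2) = 630 and C(36,3) = 7140, so k = 3.

3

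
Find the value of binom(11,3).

165

C(11,3) = (11·10·9) / 3! = 990 / 6 = 165.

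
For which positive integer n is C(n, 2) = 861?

42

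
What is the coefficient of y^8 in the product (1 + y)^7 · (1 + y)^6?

1287

(1 + y)^7(1 + y)^6 = (1 + y)^13, so the coefficient of y^8 is C(13,8)·1^8 = 1287·1 = 1287.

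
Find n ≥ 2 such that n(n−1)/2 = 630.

36

n(n−1)/2 = 630 ⇒ n(n−1) = 1260. Since 36·35 = 1260, n = 36.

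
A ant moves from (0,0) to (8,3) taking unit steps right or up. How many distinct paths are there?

165

Each path is a sequence of 11 steps with 8 rights: C(11,8) = 165.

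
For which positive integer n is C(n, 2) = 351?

27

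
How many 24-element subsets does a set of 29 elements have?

C(29,24) = C(29,5) by symmetry.
C(29,5) = (29·28·27·26·25) / 5! = 14250600 / 120 = 118755.

118755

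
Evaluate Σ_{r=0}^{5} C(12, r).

1586

1 + 12 + 66 + 220 + 495 + 792 = 1586.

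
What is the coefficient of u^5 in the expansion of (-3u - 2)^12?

The general term is C(12,j)·(-3u)^j·(-2)^(12-j); the u^5 term has j = 5.
C(12,5) = 792.
Coefficient = C(12,5) · (-3)^5 · (-2)^7 = 792 · (-243) · (-128) = 24634368.

24634368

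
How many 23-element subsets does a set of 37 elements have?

6107086800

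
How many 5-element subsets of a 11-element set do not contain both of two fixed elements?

378

All 5-subsets: C(11,5) = 462. Those containing both fixed elements: C(9,3) = 84.
462 − 84 = 378.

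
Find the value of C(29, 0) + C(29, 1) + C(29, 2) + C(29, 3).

1 + 29 + 406 + 3654 = 4090.

4090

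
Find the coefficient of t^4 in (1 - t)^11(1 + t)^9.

27

Coefficient of t^4 = Σ_{j} C(11,j)·(-1)^j·C(9,4-j)·1^(4-j) for j from 0 to 4.
= 126 + (-924) + 1980 + (-1485) + 330 = 27.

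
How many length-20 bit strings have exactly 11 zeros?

167960

Choose the 11 positions: C(20,11) = 167960.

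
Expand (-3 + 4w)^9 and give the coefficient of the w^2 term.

The general term is C(9,j)·(-3)^j·(4w)^(9-j); the w^2 term has j = 7.
C(9,7) = 36.
Coefficient = C(9,7) · (-3)^7 · 4^2 = 36 · (-2187) · 16 = -1259712.

-1259712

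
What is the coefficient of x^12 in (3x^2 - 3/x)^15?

General term: C(15,j)·(3x^2)^j·(-3/x)^(15-j), with x-exponent 2j − 1(15−j) = 3j − 15.
Set 3j − 15 = 12: j = 9.
C(15,9) = 5005; 3^9 = 19683; (-3)^6 = 729.
Coefficient = 5005 · 19683 · 729 = 71816279535.

71816279535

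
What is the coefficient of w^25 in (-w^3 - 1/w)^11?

-55

General term: C(11,j)·(-w^3)^j·(-1/w)^(11-j), with w-exponent 3j − 1(11−j) = 4j − 11.
Set 4j − 11 = 25: j = 9.
C(11,9) = 55; (-1)^9 = -1; (-1)^2 = 1.
Coefficient = 55 · (-1) · 1 = -55.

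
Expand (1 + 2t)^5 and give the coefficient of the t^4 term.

80

The general term is C(5,j)·(1)^j·(2t)^(5-j); the t^4 term has j = 1.
C(5,1) = 5.
Coefficient = C(5,1) · 2^4 = 5 · 16 = 80.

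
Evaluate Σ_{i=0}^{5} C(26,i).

83682

1 + 26 + 325 + 2600 + 14950 + 65780 = 83682.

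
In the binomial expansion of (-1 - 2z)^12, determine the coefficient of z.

The general term is C(12,j)·(-1)^j·(-2z)^(12-j); the z^1 term has j = 11.
C(12,11) = 12.
Coefficient = C(12,11) · (-1)^11 · (-2)^1 = 12 · (-1) · (-2) = 24.

24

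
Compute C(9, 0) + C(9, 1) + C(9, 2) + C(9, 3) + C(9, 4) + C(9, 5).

382

1 + 9 + 36 + 84 + 126 + 126 = 382.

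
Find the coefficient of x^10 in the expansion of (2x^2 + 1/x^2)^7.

General term: C(7,j)·(2x^2)^j·(1/x^2)^(7-j), with x-exponent 2j − 2(7−j) = 4j − 14.
Set 4j − 14 = 10: j = 6.
C(7,6) = 7; 2^6 = 64; 1^1 = 1.
Coefficient = 7 · 64 · 1 = 448.

448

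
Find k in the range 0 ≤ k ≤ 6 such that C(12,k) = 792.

5

C(12,k) increases on 0 ≤ k ≤ 6. C(12,4) = 495 and C(12,5) = 792, so k = 5.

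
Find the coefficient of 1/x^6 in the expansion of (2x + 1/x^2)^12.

59136

General term: C(12,j)·(2x)^j·(1/x^2)^(12-j), with x-exponent 1j − 2(12−j) = 3j − 24.
Set 3j − 24 = -6: j = 6.
C(12,6) = 924; 2^6 = 64; 1^6 = 1.
Coefficient = 924 · 64 · 1 = 59136.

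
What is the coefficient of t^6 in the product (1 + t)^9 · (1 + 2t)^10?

Coefficient of t^6 = Σ_{j} C(9,j)·1^j·C(10,6-j)·2^(6-j) for j from 0 to 6.
= 13440 + 72576 + 120960 + 80640 + 22680 + 2520 + 84 = 312900.

312900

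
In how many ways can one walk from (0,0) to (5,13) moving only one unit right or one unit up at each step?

8568

Each path is a sequence of 18 steps with 5 rights: C(18,5) = 8568.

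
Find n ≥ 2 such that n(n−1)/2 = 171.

n(n−1)/2 = 171 ⇒ n(n−1) = 342. Since 19·18 = 342, n = 19.

19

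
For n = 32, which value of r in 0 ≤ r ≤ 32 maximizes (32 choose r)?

C(32,r) is maximized at r = 32/2 = 16.

16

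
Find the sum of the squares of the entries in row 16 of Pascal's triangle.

Σ C(16,k)² is the coefficient of x^16 in (1+x)^16(1+x)^16 = (1+x)^32, i.e. C(32,16) = 601080390.

601080390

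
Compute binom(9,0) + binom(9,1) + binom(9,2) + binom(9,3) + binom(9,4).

1 + 9 + 36 + 84 + 126 = 256.

256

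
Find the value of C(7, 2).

C(7,2) = (7·6) / 2! = 42 / 2 = 21.

21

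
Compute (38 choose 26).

2707475148

C(38,26) = C(38,12) by symmetry.
C(38,12) = (38·37·36·35·34·33·32·31·30·29·28·27) / 12! = 1296884927852236800 / 479001600 = 2707475148.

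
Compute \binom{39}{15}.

25140840660

C(39,15) = (39·38·37·36·35·34·33·32·31·30·29·28·27·26·25) / 15! = 32876032921054202880000 / 1307674368000 = 25140840660.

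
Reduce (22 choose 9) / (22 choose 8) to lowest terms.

14/9

C(n,k+1)/C(n,k) = (n−k)/(k+1) = (22−8)/(8+1) = 14/9.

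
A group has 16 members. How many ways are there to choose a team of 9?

11440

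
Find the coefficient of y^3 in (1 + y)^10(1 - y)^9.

-9

Coefficient of y^3 = Σ_{j} C(10,j)·1^j·C(9,3-j)·(-1)^(3-j) for j from 0 to 3.
= (-84) + 360 + (-405) + 120 = -9.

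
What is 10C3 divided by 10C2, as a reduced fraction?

8/3

C(n,k+1)/C(n,k) = (n−k)/(k+1) = (10−2)/(2+1) = 8/3.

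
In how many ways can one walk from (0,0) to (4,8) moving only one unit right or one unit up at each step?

495

Each path is a sequence of 12 steps with 4 rights: C(12,4) = 495.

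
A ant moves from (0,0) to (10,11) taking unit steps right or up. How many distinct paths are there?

Each path is a sequence of 21 steps with 10 rights: C(21,10) = 352716.

352716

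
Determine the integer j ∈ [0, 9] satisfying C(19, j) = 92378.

9

C(19,j) increases on 0 ≤ j ≤ 9. C(19,8) = 75582 and C(19,9) = 92378, so j = 9.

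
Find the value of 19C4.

3876

C(19,4) = (19·18·17·16) / 4! = 93024 / 24 = 3876.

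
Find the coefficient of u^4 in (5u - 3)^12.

2029809375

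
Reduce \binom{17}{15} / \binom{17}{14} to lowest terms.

C(n,k+1)/C(n,k) = (n−k)/(k+1) = (17−14)/(14+1) = 3/15 = 1/5.

1/5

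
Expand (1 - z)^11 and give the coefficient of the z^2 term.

55

The general term is C(11,j)·(1)^j·(-z)^(11-j); the z^2 term has j = 9.
C(11,9) = 55.
Coefficient = C(11,9) = 55.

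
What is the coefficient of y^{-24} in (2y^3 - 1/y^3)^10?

General term: C(10,j)·(2y^3)^j·(-1/y^3)^(10-j), with y-exponent 3j − 3(10−j) = 6j − 30.
Set 6j − 30 = -24: j = 1.
C(10,1) = 10; 2^1 = 2; (-1)^9 = -1.
Coefficient = 10 · 2 · (-1) = -20.

-20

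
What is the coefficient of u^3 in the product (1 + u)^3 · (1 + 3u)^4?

Coefficient of u^3 = Σ_{j} C(3,j)·1^j·C(4,3-j)·3^(3-j) for j from 0 to 3.
= 108 + 162 + 36 + 1 = 307.

307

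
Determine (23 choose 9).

817190

C(23,9) = (23·22·21·20·19·18·17·16·15) / 9! = 296541907200 / 362880 = 817190.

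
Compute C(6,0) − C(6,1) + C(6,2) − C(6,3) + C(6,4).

5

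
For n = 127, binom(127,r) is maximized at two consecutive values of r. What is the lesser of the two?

For odd n = 127, C(127,r) peaks at r = (n−1)/2 and (n+1)/2; the lesser is 63.

63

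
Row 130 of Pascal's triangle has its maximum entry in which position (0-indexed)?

C(130,k) is maximized at k = 130/2 = 65.

65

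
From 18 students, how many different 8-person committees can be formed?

This is C(18,8) = 43758.

43758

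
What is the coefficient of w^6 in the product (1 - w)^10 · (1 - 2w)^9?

252042

Coefficient of w^6 = Σ_{j} C(10,j)·(-1)^j·C(9,6-j)·(-2)^(6-j) for j from 0 to 6.
= 5376 + 40320 + 90720 + 80640 + 30240 + 4536 + 210 = 252042.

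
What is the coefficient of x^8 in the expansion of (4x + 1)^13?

84344832

The general term is C(13,j)·(4x)^j·(1)^(13-j); the x^8 term has j = 8.
C(13,8) = 1287.
Coefficient = C(13,8) · 4^8 = 1287 · 65536 = 84344832.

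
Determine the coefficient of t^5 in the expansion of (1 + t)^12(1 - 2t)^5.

290

Coefficient of t^5 = Σ_{j} C(12,j)·1^j·C(5,5-j)·(-2)^(5-j) for j from 0 to 5.
= (-32) + 960 + (-5280) + 8800 + (-4950) + 792 = 290.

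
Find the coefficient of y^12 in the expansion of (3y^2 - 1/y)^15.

General term: C(15,j)·(3y^2)^j·(-1/y)^(15-j), with y-exponent 2j − 1(15−j) = 3j − 15.
Set 3j − 15 = 12: j = 9.
C(15,9) = 5005; 3^9 = 19683; (-1)^6 = 1.
Coefficient = 5005 · 19683 · 1 = 98513415.

98513415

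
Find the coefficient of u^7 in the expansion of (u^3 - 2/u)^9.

General term: C(9,j)·(u^3)^j·(-2/u)^(9-j), with u-exponent 3j − 1(9−j) = 4j − 9.
Set 4j − 9 = 7: j = 4.
C(9,4) = 126; 1^4 = 1; (-2)^5 = -32.
Coefficient = 126 · 1 · (-32) = -4032.

-4032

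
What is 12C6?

924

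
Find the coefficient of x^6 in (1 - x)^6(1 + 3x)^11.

-17720

Coefficient of x^6 = Σ_{j} C(6,j)·(-1)^j·C(11,6-j)·3^(6-j) for j from 0 to 6.
= 336798 + (-673596) + 400950 + (-89100) + 7425 + (-198) + 1 = -17720.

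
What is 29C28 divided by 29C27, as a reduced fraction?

C(n,k+1)/C(n,k) = (n−k)/(k+1) = (29−27)/(27+1) = 2/28 = 1/14.

1/14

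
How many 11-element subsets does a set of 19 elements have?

75582

C(19,11) = C(19,8) by symmetry.
C(19,8) = (19·18·17·16·15·14·13·12) / 8! = 3047466240 / 40320 = 75582.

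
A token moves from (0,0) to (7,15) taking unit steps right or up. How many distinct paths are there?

Each path is a sequence of 22 steps with 7 rights: C(22,7) = 170544.

170544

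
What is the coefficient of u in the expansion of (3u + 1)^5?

The general term is C(5,j)·(3u)^j·(1)^(5-j); the u^1 term has j = 1.
C(5,1) = 5.
Coefficient = C(5,1) · 3^1 = 5 · 3 = 15.

15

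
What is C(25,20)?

53130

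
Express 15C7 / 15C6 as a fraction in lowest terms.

9/7

C(n,k+1)/C(n,k) = (n−k)/(k+1) = (15−6)/(6+1) = 9/7.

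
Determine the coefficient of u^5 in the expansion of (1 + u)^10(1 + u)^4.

(1 + u)^10(1 + u)^4 = (1 + u)^14, so the coefficient of u^5 is C(14,5)·1^5 = 2002·1 = 2002.

2002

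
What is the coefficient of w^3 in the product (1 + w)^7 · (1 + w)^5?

220

(1 + w)^7(1 + w)^5 = (1 + w)^12, so the coefficient of w^3 is C(12,3)·1^3 = 220·1 = 220.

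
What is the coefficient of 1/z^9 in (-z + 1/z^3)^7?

General term: C(7,j)·(-z)^j·(1/z^3)^(7-j), with z-exponent 1j − 3(7−j) = 4j − 21.
Set 4j − 21 = -9: j = 3.
C(7,3) = 35; (-1)^3 = -1; 1^4 = 1.
Coefficient = 35 · (-1) · 1 = -35.

-35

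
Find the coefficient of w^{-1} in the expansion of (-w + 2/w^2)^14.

General term: C(14,j)·(-w)^j·(2/w^2)^(14-j), with w-exponent 1j − 2(14−j) = 3j − 28.
Set 3j − 28 = -1: j = 9.
C(14,9) = 2002; (-1)^9 = -1; 2^5 = 32.
Coefficient = 2002 · (-1) · 32 = -64064.

-64064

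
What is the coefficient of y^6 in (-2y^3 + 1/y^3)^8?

-1792

General term: C(8,j)·(-2y^3)^j·(1/y^3)^(8-j), with y-exponent 3j − 3(8−j) = 6j − 24.
Set 6j − 24 = 6: j = 5.
C(8,5) = 56; (-2)^5 = -32; 1^3 = 1.
Coefficient = 56 · (-32) · 1 = -1792.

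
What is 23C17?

C(23,17) = C(23,6) by symmetry.
C(23,6) = (23·22·21·20·19·18) / 6! = 72681840 / 720 = 100947.

100947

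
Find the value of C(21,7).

C(21,7) = (21·20·19·18·17·16·15) / 7! = 586051200 / 5040 = 116280.

116280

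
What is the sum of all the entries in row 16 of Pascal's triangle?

The entries of row 16 sum to 2^16 = 65536.

65536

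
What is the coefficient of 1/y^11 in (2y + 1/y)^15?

420

General term: C(15,j)·(2y)^j·(1/y)^(15-j), with y-exponent 1j − 1(15−j) = 2j − 15.
Set 2j − 15 = -11: j = 2.
C(15,2) = 105; 2^2 = 4; 1^13 = 1.
Coefficient = 105 · 4 · 1 = 420.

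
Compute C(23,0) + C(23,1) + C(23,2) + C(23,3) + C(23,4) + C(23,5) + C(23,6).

1 + 23 + 253 + 1771 + 8855 + 33649 + 100947 = 145499.

145499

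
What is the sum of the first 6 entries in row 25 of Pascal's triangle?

1 + 25 + 300 + 2300 + 12650 + 53130 = 68406.

68406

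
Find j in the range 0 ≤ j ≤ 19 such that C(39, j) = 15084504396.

C(39,j) increases on 0 ≤ j ≤ 19. C(39,13) = 8122425444 and C(39,14) = 15084504396, so j = 14.

14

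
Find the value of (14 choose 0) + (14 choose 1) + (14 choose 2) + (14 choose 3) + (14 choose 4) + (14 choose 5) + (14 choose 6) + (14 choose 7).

9908

1 + 14 + 91 + 364 + 1001 + 2002 + 3003 + 3432 = 9908.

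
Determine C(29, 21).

C(29,21) = C(29,8) by symmetry.
C(29,8) = (29·28·27·26·25·24·23·22) / 8! = 173059286400 / 40320 = 4292145.

4292145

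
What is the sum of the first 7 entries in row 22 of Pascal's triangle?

110056

1 + 22 + 231 + 1540 + 7315 + 26334 + 74613 = 110056.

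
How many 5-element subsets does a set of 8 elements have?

56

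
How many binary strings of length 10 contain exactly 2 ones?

Choose the 2 positions: C(10,2) = 45.

45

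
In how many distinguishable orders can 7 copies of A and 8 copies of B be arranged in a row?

6435

Choose positions for the A's: C(15,7) = 6435.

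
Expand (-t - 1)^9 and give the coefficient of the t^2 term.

-36

The general term is C(9,j)·(-t)^j·(-1)^(9-j); the t^2 term has j = 2.
C(9,2) = 36.
Coefficient = C(9,2) · (-1)^7 = 36 · (-1) = -36.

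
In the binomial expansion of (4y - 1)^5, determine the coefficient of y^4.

-1280

The general term is C(5,j)·(4y)^j·(-1)^(5-j); the y^4 term has j = 4.
C(5,4) = 5.
Coefficient = C(5,4) · 4^4 · (-1)^1 = 5 · 256 · (-1) = -1280.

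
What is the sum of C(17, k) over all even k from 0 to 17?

Half of (1+1)^17 + (1−1)^17 gives the even-index sum: 2^16 = 65536.

65536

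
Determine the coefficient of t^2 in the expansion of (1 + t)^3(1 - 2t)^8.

Coefficient of t^2 = Σ_{j} C(3,j)·1^j·C(8,2-j)·(-2)^(2-j) for j from 0 to 2.
= 112 + (-48) + 3 = 67.

67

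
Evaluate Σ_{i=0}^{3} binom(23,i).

1 + 23 + 253 + 1771 = 2048.

2048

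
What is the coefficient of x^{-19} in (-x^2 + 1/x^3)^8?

-8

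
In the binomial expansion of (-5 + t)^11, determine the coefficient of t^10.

The general term is C(11,j)·(-5)^j·(t)^(11-j); the t^10 term has j = 1.
C(11,1) = 11.
Coefficient = C(11,1) · (-5)^1 = 11 · (-5) = -55.

-55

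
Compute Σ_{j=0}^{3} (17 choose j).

834

1 + 17 + 136 + 680 = 834.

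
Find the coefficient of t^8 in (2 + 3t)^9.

118098

The general term is C(9,j)·(2)^j·(3t)^(9-j); the t^8 term has j = 1.
C(9,1) = 9.
Coefficient = C(9,1) · 2^1 · 3^8 = 9 · 2 · 6561 = 118098.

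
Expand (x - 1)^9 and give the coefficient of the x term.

The general term is C(9,j)·(x)^j·(-1)^(9-j); the x^1 term has j = 1.
C(9,1) = 9.
Coefficient = C(9,1) = 9.

9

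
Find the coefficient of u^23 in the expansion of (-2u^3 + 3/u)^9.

6912

General term: C(9,j)·(-2u^3)^j·(3/u)^(9-j), with u-exponent 3j − 1(9−j) = 4j − 9.
Set 4j − 9 = 23: j = 8.
C(9,8) = 9; (-2)^8 = 256; 3^1 = 3.
Coefficient = 9 · 256 · 3 = 6912.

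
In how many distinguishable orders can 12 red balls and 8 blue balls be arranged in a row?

125970

Choose positions for the red balls: C(20,12) = 125970.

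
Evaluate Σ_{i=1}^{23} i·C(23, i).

96468992

Since i·C(23,i) = 23·C(22,i−1), the sum is 23·2^22 = 23·4194304 = 96468992.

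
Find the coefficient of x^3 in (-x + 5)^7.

-21875

The general term is C(7,j)·(-x)^j·(5)^(7-j); the x^3 term has j = 3.
C(7,3) = 35.
Coefficient = C(7,3) · (-1)^3 · 5^4 = 35 · (-1) · 625 = -21875.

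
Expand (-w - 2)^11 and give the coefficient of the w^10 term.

-22

The general term is C(11,j)·(-w)^j·(-2)^(11-j); the w^10 term has j = 10.
C(11,10) = 11.
Coefficient = C(11,10) · (-2)^1 = 11 · (-2) = -22.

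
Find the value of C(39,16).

37711260990

C(39,16) = (39·38·37·36·35·34·33·32·31·30·29·28·27·26·25·24) / 16! = 789024790105300869120000 / 20922789888000 = 37711260990.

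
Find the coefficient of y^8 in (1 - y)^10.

The general term is C(10,j)·(1)^j·(-y)^(10-j); the y^8 term has j = 2.
C(10,2) = 45.
Coefficient = C(10,2) = 45.

45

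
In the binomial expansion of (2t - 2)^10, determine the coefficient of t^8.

46080

The general term is C(10,j)·(2t)^j·(-2)^(10-j); the t^8 term has j = 8.
C(10,8) = 45.
Coefficient = C(10,8) · 2^8 · (-2)^2 = 45 · 256 · 4 = 46080.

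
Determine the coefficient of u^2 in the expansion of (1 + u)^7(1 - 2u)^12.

Coefficient of u^2 = Σ_{j} C(7,j)·1^j·C(12,2-j)·(-2)^(2-j) for j from 0 to 2.
= 264 + (-168) + 21 = 117.

117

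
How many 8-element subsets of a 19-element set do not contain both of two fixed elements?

63206

All 8-subsets: C(19,8) = 75582. Those containing both fixed elements: C(17,6) = 12376.
75582 − 12376 = 63206.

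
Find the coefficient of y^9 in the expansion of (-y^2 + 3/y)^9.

2268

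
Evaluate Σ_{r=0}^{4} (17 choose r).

3214

1 + 17 + 136 + 680 + 2380 = 3214.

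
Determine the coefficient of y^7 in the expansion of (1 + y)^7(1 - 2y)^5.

99

Coefficient of y^7 = Σ_{j} C(7,j)·1^j·C(5,7-j)·(-2)^(7-j) for j from 2 to 7.
= (-672) + 2800 + (-2800) + 840 + (-70) + 1 = 99.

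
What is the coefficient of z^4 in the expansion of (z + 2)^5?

10

The general term is C(5,j)·(z)^j·(2)^(5-j); the z^4 term has j = 4.
C(5,4) = 5.
Coefficient = C(5,4) · 2^1 = 5 · 2 = 10.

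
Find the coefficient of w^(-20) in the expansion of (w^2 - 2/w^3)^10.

General term: C(10,j)·(w^2)^j·(-2/w^3)^(10-j), with w-exponent 2j − 3(10−j) = 5j − 30.
Set 5j − 30 = -20: j = 2.
C(10,2) = 45; 1^2 = 1; (-2)^8 = 256.
Coefficient = 45 · 1 · 256 = 11520.

11520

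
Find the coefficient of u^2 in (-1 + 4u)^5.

The general term is C(5,j)·(-1)^j·(4u)^(5-j); the u^2 term has j = 3.
C(5,3) = 10.
Coefficient = C(5,3) · (-1)^3 · 4^2 = 10 · (-1) · 16 = -160.

-160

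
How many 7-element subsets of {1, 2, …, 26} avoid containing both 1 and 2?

All 7-subsets: C(26,7) = 657800. Those containing both fixed elements: C(24,5) = 42504.
657800 − 42504 = 615296.

615296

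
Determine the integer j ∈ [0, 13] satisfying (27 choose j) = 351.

2

C(27,j) increases on 0 ≤ j ≤ 13. C(27,1) = 27 and C(27,2) = 351, so j = 2.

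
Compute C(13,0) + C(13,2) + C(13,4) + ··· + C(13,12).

4096

Half of (1+1)^13 + (1−1)^13 gives the even-index sum: 2^12 = 4096.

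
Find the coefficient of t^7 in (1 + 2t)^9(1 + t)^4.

59040

Coefficient of t^7 = Σ_{j} C(9,j)·2^j·C(4,7-j)·1^(7-j) for j from 3 to 7.
= 672 + 8064 + 24192 + 21504 + 4608 = 59040.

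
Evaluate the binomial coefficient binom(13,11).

78

C(13,11) = C(13,2) by symmetry.
C(13,2) = (13·12) / 2! = 156 / 2 = 78.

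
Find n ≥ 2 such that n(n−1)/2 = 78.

n(n−1)/2 = 78 ⇒ n(n−1) = 156. Since 13·12 = 156, n = 13.

13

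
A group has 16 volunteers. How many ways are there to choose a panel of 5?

This is C(16,5) = 4368.

4368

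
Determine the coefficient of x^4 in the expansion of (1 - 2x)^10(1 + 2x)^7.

Coefficient of x^4 = Σ_{j} C(10,j)·(-2)^j·C(7,4-j)·2^(4-j) for j from 0 to 4.
= 560 + (-5600) + 15120 + (-13440) + 3360 = 0.

0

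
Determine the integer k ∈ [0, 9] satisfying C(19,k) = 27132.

6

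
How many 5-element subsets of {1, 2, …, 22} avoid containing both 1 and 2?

All 5-subsets: C(22,5) = 26334. Those containing both fixed elements: C(20,3) = 1140.
26334 − 1140 = 25194.

25194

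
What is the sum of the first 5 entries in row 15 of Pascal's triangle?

1941

1 + 15 + 105 + 455 + 1365 = 1941.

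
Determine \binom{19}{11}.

75582

C(19,11) = C(19,8) by symmetry.
C(19,8) = (19·18·17·16·15·14·13·12) / 8! = 3047466240 / 40320 = 75582.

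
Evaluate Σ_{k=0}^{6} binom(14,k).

1 + 14 + 91 + 364 + 1001 + 2002 + 3003 = 6476.

6476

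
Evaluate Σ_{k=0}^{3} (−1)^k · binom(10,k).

The partial alternating sum Σ_{k=0}^{3} (−1)^k C(10,k) = (−1)^3 C(9,3) = -84.

-84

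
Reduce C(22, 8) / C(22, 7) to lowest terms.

15/8

C(n,k+1)/C(n,k) = (n−k)/(k+1) = (22−7)/(7+1) = 15/8.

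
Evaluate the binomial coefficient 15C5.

3003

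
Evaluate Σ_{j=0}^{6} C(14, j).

6476

1 + 14 + 91 + 364 + 1001 + 2002 + 3003 = 6476.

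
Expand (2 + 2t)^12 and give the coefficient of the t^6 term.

3784704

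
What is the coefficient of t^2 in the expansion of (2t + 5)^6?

37500

The general term is C(6,j)·(2t)^j·(5)^(6-j); the t^2 term has j = 2.
C(6,2) = 15.
Coefficient = C(6,2) · 2^2 · 5^4 = 15 · 4 · 625 = 37500.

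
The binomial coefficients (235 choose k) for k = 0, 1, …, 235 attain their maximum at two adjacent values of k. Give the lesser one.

For odd n = 235, C(235,k) peaks at k = (n−1)/2 and (n+1)/2; the lesser is 117.

117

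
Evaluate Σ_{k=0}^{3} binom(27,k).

1 + 27 + 351 + 2925 = 3304.

3304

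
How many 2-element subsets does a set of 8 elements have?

28

C(8,2) = (8·7) / 2! = 56 / 2 = 28.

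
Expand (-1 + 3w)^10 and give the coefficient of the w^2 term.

The general term is C(10,j)·(-1)^j·(3w)^(10-j); the w^2 term has j = 8.
C(10,8) = 45.
Coefficient = C(10,8) · 3^2 = 45 · 9 = 405.

405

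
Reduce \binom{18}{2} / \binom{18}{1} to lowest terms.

17/2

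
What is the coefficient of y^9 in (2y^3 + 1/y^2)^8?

General term: C(8,j)·(2y^3)^j·(1/y^2)^(8-j), with y-exponent 3j − 2(8−j) = 5j − 16.
Set 5j − 16 = 9: j = 5.
C(8,5) = 56; 2^5 = 32; 1^3 = 1.
Coefficient = 56 · 32 · 1 = 1792.

1792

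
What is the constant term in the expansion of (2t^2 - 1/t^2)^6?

-160

General term: C(6,j)·(2t^2)^j·(-1/t^2)^(6-j), with t-exponent 2j − 2(6−j) = 4j − 12.
Set 4j − 12 = 0: j = 3.
C(6,3) = 20; 2^3 = 8; (-1)^3 = -1.
Coefficient = 20 · 8 · (-1) = -160.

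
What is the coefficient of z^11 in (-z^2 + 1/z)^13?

1287

General term: C(13,j)·(-z^2)^j·(1/z)^(13-j), with z-exponent 2j − 1(13−j) = 3j − 13.
Set 3j − 13 = 11: j = 8.
C(13,8) = 1287; (-1)^8 = 1; 1^5 = 1.
Coefficient = 1287 · 1 · 1 = 1287.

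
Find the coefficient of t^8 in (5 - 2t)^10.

The general term is C(10,j)·(5)^j·(-2t)^(10-j); the t^8 term has j = 2.
C(10,2) = 45.
Coefficient = C(10,2) · 5^2 · (-2)^8 = 45 · 25 · 256 = 288000.

288000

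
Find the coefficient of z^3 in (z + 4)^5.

The general term is C(5,j)·(z)^j·(4)^(5-j); the z^3 term has j = 3.
C(5,3) = 10.
Coefficient = C(5,3) · 4^2 = 10 · 16 = 160.

160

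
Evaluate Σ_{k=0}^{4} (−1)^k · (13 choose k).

495

The partial alternating sum Σ_{k=0}^{4} (−1)^k C(13,k) = (−1)^4 C(12,4) = 495.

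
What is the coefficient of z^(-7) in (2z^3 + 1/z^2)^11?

1320

General term: C(11,j)·(2z^3)^j·(1/z^2)^(11-j), with z-exponent 3j − 2(11−j) = 5j − 22.
Set 5j − 22 = -7: j = 3.
C(11,3) = 165; 2^3 = 8; 1^8 = 1.
Coefficient = 165 · 8 · 1 = 1320.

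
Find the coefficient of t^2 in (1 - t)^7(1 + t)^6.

Coefficient of t^2 = Σ_{j} C(7,j)·(-1)^j·C(6,2-j)·1^(2-j) for j from 0 to 2.
= 15 + (-42) + 21 = -6.

-6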